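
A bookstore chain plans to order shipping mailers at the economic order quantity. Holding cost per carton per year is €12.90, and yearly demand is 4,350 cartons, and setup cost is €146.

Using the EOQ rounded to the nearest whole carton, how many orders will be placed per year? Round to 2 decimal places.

13.85 orders per year

EOQ = √(2DS/H) = √(2 × 4,350 × 146 / 12.9)
    = √(98,465.12) ≈ 313.79 → Q = 314
Orders per year = D/Q = 4,350 / 314 = 13.854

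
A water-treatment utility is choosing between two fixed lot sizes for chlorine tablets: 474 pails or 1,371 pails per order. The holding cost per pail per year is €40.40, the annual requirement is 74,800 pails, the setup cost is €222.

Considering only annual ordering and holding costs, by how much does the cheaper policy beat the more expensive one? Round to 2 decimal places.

Annual cost at Q: ordering D·S/Q plus holding Q·H/2.
TC(474) = (74,800/474)×222 + (474/2)×40.4 = €44,607.71
TC(1,371) = (74,800/1,371)×222 + (1,371/2)×40.4 = €39,806.24
Lots of 1,371 are cheaper by €4,801.48.

€4,801.48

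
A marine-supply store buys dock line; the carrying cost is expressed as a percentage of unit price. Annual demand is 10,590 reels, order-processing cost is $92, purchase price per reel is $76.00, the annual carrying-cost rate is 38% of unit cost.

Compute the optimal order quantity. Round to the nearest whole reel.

Carrying cost H = $76 × 38% = $28.8800/reel/yr
EOQ = √(2DS/H) = √(2 × 10,590 × 92 / 28.88)
    = √(67,470.91) ≈ 259.75

260 reels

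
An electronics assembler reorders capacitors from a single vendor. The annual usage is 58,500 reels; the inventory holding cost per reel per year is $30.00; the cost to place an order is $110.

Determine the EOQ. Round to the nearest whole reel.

Q* = √(2·D·S / H) = √(2·58,500·110 / 30) = √429,000.0 ≈ 654.98

655 reels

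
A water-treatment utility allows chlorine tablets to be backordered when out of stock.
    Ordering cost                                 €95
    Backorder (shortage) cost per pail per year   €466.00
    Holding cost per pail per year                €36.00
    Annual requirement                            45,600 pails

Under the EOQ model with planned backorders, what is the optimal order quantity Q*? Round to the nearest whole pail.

Q* = √(2DS/H) · √((H + b)/b)
   = √(2 × 45,600 × 95 / 36) · √((36 + 466) / 466)
   = 490.578 × 1.0379 ≈ 509.17

509 pails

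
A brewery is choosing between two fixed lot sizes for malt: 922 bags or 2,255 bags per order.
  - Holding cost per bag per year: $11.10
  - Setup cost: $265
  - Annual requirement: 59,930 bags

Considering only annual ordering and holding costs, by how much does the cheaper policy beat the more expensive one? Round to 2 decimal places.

$2,784.08

Annual cost at Q: ordering D·S/Q plus holding Q·H/2.
TC(922) = (59,930/922)×265 + (922/2)×11.1 = $22,342.10
TC(2,255) = (59,930/2,255)×265 + (2,255/2)×11.1 = $19,558.02
Lots of 2,255 are cheaper by $2,784.08.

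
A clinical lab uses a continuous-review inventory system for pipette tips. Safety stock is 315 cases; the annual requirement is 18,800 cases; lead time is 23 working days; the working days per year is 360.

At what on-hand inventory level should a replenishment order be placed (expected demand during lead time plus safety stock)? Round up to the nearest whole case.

Daily demand d = 18,800 / 360 = 52.222 cases/day
Demand during lead time = 52.222 × 23 = 1,201.11
Reorder point = 1,201.11 + 315 = 1,516.11 → round up

1,517 cases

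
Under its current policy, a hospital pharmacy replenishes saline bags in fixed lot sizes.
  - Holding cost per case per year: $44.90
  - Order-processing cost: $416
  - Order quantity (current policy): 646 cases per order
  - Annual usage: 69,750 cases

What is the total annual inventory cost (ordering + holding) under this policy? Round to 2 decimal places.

Ordering: D/Q × S = 69,750/646 × $416 = $44,916.41
Holding:  Q/2 × H = 646/2 × $44.9 = $14,502.70
Total = $44,916.41 + $14,502.70 = $59,419.11

$59,419.11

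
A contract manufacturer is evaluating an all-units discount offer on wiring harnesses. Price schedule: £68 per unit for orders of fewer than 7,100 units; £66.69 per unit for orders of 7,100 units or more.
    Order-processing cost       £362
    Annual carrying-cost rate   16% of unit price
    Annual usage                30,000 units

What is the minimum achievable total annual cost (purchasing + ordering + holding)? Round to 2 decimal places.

£2,040,109.50

H₁ = 16%×£68 = £10.8800;  H₂ = 16%×£66.69 = £10.6704
EOQ₁ = √(2×30,000×362/10.8800) = 1,412.91  (< 7,100, feasible at tier 1)
EOQ₂ = √(2×30,000×362/10.6704) = 1,426.72  (< 7,100 → use Q = 7,100 at tier-2 price)
TC(tier 1 (EOQ₁), Q≈1,412.9) = £2,055,372.49
TC(tier 2, Q≈7,100.0) = £2,040,109.50
Minimum at tier 2: £2,040,109.50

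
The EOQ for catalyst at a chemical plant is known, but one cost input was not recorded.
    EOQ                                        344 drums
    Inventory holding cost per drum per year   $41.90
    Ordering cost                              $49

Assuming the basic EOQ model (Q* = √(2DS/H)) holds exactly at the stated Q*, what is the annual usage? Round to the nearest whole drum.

50,595 drums per year

EOQ relation: Q² = 2DS/H, so rearrange for the unknown.
D = Q²H / (2S) = 344² × 41.9 / (2 × 49) = 50,594.68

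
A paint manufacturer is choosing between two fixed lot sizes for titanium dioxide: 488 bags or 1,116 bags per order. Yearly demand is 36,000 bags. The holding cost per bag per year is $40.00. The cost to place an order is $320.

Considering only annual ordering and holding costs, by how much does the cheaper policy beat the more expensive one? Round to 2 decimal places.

$723.98

For each Q, cost = (D/Q)·S + (Q/2)·H.
TC(488) = (36,000/488)×320 + (488/2)×40 = $33,366.56
TC(1,116) = (36,000/1,116)×320 + (1,116/2)×40 = $32,642.58
Lots of 1,116 are cheaper by $723.98.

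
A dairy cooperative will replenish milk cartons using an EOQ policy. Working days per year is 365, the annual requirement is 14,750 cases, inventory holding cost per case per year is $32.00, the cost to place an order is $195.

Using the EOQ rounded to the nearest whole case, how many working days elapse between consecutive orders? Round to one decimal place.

2DS/H = 2·14,750·195/32 = 179,765.62
EOQ = √179,765.62 ≈ 423.99 → Q = 424 cases
T = Q/D × 365 days = 424/14,750 × 365 = 10.492 days

10.5 days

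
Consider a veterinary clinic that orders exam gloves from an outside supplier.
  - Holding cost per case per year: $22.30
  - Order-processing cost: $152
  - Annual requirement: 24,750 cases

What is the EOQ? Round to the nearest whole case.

581 cases

EOQ = √(2DS/H) = √(2 × 24,750 × 152 / 22.3)
    = √(337,399.10) ≈ 580.86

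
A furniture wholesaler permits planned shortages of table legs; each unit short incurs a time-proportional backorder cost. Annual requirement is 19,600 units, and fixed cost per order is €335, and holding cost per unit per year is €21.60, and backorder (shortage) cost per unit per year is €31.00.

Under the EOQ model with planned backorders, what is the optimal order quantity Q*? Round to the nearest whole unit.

Q* = √(2DS/H) · √((H + b)/b)
   = √(2 × 19,600 × 335 / 21.6) · √((21.6 + 31) / 31)
   = 779.720 × 1.3026 ≈ 1,015.67

1,016 units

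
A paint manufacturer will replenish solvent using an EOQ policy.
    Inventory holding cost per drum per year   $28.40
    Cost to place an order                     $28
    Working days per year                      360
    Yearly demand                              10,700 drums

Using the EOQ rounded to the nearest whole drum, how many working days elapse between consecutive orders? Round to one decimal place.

4.9 days

2DS/H = 2·10,700·28/28.4 = 21,098.59
EOQ = √21,098.59 ≈ 145.25 → Q = 145 drums
Cycle time = (working days × Q)/D = (360 × 145) / 10,700 = 4.879 days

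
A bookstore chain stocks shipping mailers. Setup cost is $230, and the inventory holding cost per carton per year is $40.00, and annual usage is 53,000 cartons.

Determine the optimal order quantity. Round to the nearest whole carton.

EOQ = √(2DS/H) = √(2 × 53,000 × 230 / 40)
    = √(609,500.00) ≈ 780.70

781 cartons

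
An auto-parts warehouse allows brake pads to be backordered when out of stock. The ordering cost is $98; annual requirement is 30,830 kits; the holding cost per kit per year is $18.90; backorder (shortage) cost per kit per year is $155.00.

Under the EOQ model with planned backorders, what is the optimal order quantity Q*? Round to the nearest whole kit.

599 kits

Q* = √(2DS/H) · √((H + b)/b)
   = √(2 × 30,830 × 98 / 18.9) · √((18.9 + 155) / 155)
   = 565.437 × 1.0592 ≈ 598.92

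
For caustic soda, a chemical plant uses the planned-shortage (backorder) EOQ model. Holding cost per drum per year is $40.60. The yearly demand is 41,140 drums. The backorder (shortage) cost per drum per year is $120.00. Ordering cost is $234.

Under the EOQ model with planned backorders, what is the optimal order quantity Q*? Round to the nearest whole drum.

797 drums

Basic EOQ = √(2·41,140·234/40.6) = 688.640
Backorder adjustment √((H+b)/b) = √((40.6+120)/120) = 1.1569
Q* = 688.640 × 1.1569 ≈ 796.66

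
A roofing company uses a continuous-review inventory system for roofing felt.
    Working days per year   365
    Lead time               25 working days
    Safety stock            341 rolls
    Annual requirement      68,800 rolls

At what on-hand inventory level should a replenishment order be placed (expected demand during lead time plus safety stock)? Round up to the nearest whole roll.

5,054 rolls

Daily demand d = 68,800 / 365 = 188.493 rolls/day
Demand during lead time = 188.493 × 25 = 4,712.33
Reorder point = 4,712.33 + 341 = 5,053.33 → round up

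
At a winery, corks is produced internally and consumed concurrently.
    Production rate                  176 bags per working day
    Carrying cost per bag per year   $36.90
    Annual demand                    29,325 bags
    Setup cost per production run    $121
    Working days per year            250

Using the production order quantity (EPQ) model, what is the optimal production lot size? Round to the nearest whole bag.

759 bags

d = 29,325/250 = 117.3000 bags/day;  effective holding cost H(1 − d/p) = 36.9·(1 − 117.3000/176) = 12.30699
Q* = √(2DS / H_eff) = √(2·29,325·121 / 12.30699) ≈ 759.37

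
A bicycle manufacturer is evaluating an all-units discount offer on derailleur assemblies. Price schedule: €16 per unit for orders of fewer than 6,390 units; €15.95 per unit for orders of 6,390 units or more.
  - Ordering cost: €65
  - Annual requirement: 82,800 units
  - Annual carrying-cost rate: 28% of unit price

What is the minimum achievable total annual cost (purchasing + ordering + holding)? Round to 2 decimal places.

€1,331,744.26

H₁ = 28%×€16 = €4.4800;  H₂ = 28%×€15.95 = €4.4660
EOQ₁ = √(2×82,800×65/4.4800) = 1,550.06  (< 6,390, feasible at tier 1)
EOQ₂ = √(2×82,800×65/4.4660) = 1,552.49  (< 6,390 → use Q = 6,390 at tier-2 price)
TC(tier 1 (EOQ₁), Q≈1,550.1) = €1,331,744.26
TC(tier 2, Q≈6,390.0) = €1,335,771.12
Minimum at tier 1 (EOQ₁): €1,331,744.26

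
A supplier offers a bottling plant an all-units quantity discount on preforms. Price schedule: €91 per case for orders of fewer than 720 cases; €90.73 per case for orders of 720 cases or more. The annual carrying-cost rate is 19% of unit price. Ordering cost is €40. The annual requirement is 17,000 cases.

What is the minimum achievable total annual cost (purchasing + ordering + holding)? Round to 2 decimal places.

H₁ = 19%×€91 = €17.2900;  H₂ = 19%×€90.73 = €17.2387
EOQ₁ = √(2×17,000×40/17.2900) = 280.46  (< 720, feasible at tier 1)
EOQ₂ = √(2×17,000×40/17.2387) = 280.88  (< 720 → use Q = 720 at tier-2 price)
TC(tier 1 (EOQ₁), Q≈280.5) = €1,551,849.16
TC(tier 2, Q≈720.0) = €1,549,560.38
Minimum at tier 2: €1,549,560.38

€1,549,560.38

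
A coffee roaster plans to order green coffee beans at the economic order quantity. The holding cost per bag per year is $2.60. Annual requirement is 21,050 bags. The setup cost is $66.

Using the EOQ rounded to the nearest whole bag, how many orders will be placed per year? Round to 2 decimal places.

20.36 orders per year

2DS/H = 2·21,050·66/2.6 = 1,068,692.31
EOQ = √1,068,692.31 ≈ 1,033.78 → Q = 1,034
N = D/Q = 21,050/1,034 ≈ 20.358 orders/yr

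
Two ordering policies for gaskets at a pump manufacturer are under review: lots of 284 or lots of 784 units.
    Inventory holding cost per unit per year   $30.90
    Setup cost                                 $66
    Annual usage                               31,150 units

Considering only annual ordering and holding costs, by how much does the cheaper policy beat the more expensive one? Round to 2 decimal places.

For each Q, cost = (D/Q)·S + (Q/2)·H.
TC(284) = (31,150/284)×66 + (284/2)×30.9 = $11,626.88
TC(784) = (31,150/784)×66 + (784/2)×30.9 = $14,735.12
Cheaper: Q = 284.  Difference = $3,108.24

$3,108.24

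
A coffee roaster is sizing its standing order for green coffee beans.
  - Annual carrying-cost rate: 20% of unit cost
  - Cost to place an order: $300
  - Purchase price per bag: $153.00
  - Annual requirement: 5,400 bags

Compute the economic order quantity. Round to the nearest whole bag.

Carrying cost H = $153 × 20% = $30.6000/bag/yr
2DS/H = 2·5,400·300/30.6 = 105,882.35
EOQ = √105,882.35 ≈ 325.40

325 bags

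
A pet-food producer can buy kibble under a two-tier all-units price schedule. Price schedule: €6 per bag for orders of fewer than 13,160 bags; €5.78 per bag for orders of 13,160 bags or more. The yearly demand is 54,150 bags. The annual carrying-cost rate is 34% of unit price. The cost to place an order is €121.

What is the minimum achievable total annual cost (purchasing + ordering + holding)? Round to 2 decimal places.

€326,415.90

H₁ = 34%×€6 = €2.0400;  H₂ = 34%×€5.78 = €1.9652
EOQ₁ = √(2×54,150×121/2.0400) = 2,534.50  (< 13,160, feasible at tier 1)
EOQ₂ = √(2×54,150×121/1.9652) = 2,582.28  (< 13,160 → use Q = 13,160 at tier-2 price)
TC(tier 1 (EOQ₁), Q≈2,534.5) = €330,070.37
TC(tier 2, Q≈13,160.0) = €326,415.90
Minimum at tier 2: €326,415.90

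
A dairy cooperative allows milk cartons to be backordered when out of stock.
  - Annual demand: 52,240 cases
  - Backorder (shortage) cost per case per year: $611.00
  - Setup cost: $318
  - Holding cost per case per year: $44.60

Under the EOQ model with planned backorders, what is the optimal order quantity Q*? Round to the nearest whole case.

Basic EOQ = √(2·52,240·318/44.6) = 863.103
Backorder adjustment √((H+b)/b) = √((44.6+611)/611) = 1.0359
Q* = 863.103 × 1.0359 ≈ 894.05

894 cases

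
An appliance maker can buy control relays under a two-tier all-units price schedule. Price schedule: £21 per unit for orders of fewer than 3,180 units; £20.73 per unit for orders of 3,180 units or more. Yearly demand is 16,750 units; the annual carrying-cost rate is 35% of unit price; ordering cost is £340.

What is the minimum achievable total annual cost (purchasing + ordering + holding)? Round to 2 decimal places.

H₁ = 35%×£21 = £7.3500;  H₂ = 35%×£20.73 = £7.2555
EOQ₁ = √(2×16,750×340/7.3500) = 1,244.85  (< 3,180, feasible at tier 1)
EOQ₂ = √(2×16,750×340/7.2555) = 1,252.93  (< 3,180 → use Q = 3,180 at tier-2 price)
TC(tier 1 (EOQ₁), Q≈1,244.9) = £360,899.67
TC(tier 2, Q≈3,180.0) = £360,554.63
Minimum at tier 2: £360,554.63

£360,554.63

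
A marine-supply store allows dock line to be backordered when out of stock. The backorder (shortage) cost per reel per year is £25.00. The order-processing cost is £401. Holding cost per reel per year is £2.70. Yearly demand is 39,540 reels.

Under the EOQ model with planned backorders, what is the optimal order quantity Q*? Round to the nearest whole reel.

3,607 reels

Basic EOQ = √(2·39,540·401/2.7) = 3,427.075
Backorder adjustment √((H+b)/b) = √((2.7+25)/25) = 1.0526
Q* = 3,427.075 × 1.0526 ≈ 3,607.39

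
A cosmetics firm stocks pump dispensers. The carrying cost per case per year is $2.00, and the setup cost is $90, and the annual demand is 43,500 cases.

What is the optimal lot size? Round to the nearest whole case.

Q* = √(2·D·S / H) = √(2·43,500·90 / 2) = √3,915,000.0 ≈ 1,978.64

1,979 cases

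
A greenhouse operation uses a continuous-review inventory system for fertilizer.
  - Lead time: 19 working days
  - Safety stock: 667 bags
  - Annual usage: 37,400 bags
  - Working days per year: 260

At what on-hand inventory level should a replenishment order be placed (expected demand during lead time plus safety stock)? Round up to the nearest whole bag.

3,401 bags

Daily demand d = 37,400 / 260 = 143.846 bags/day
Demand during lead time = 143.846 × 19 = 2,733.08
Reorder point = 2,733.08 + 667 = 3,400.08 → round up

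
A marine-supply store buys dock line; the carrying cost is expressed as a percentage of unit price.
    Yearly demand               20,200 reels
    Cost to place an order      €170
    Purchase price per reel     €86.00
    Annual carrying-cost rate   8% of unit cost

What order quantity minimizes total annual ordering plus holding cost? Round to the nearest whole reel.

H = i·C = 0.08 × €86 = €6.8800 per reel-year
Q* = √(2·D·S / H) = √(2·20,200·170 / 6.88) = √998,255.8 ≈ 999.13

999 reels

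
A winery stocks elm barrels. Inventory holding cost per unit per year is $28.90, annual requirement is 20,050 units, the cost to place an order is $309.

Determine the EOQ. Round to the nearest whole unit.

EOQ = √(2DS/H) = √(2 × 20,050 × 309 / 28.9)
    = √(428,750.87) ≈ 654.79

655 units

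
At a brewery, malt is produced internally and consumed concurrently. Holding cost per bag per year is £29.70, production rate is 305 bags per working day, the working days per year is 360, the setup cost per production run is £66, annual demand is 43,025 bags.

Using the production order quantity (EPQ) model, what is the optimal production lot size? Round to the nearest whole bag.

Daily demand d = 43,025/360 = 119.514; p = 305; 1 − d/p = 0.60815
EPQ = √(2DS / (H(1 − d/p)))
    = √(2 × 43,025 × 66 / (29.7 × 0.60815)) ≈ 560.74

561 bags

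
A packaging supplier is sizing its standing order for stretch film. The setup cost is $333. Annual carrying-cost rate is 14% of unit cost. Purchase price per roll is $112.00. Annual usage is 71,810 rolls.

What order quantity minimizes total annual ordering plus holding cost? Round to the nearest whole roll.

H = i·C = 0.14 × $112 = $15.6800 per roll-year
Q* = √(2·D·S / H) = √(2·71,810·333 / 15.68) = √3,050,093.1 ≈ 1,746.45

1,746 rolls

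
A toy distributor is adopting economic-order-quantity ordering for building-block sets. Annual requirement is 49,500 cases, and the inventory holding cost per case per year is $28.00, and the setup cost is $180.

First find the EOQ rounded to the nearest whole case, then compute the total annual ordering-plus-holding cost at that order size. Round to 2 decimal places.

$22,337.41

Q* = √(2·D·S / H) = √(2·49,500·180 / 28) = √636,428.6 ≈ 797.76 → Q = 798 cases
Orders/yr = 49,500/798 = 62.030; ordering cost = 62.030 × $180 = $11,165.41
Average inventory = 798/2 = 399; holding cost = 399 × $28 = $11,172.00
Total = $11,165.41 + $11,172.00 = $22,337.41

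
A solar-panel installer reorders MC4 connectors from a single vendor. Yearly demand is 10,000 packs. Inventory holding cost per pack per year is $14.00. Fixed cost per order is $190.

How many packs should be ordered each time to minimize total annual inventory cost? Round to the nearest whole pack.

Q* = √(2·D·S / H) = √(2·10,000·190 / 14) = √271,428.6 ≈ 520.99

521 packs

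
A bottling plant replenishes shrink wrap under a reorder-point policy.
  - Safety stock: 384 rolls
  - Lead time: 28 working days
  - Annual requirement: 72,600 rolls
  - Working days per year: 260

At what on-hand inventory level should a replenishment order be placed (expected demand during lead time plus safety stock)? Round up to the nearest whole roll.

Daily demand d = 72,600 / 260 = 279.231 rolls/day
Demand during lead time = 279.231 × 28 = 7,818.46
Reorder point = 7,818.46 + 384 = 8,202.46 → round up

8,203 rolls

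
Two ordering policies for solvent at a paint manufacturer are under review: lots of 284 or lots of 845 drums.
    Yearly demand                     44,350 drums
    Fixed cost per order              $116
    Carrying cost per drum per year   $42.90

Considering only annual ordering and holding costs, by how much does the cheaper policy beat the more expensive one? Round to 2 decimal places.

For each Q, cost = (D/Q)·S + (Q/2)·H.
TC(284) = (44,350/284)×116 + (284/2)×42.9 = $24,206.59
TC(845) = (44,350/845)×116 + (845/2)×42.9 = $24,213.53
|ΔTC| = |$24,206.59 − $24,213.53| = $6.95

$6.95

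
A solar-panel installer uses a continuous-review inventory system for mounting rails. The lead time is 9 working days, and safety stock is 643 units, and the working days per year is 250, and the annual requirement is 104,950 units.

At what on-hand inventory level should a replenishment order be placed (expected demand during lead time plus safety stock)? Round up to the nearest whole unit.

Daily demand d = 104,950 / 250 = 419.800 units/day
Demand during lead time = 419.800 × 9 = 3,778.20
Reorder point = 3,778.20 + 643 = 4,421.20 → round up

4,422 units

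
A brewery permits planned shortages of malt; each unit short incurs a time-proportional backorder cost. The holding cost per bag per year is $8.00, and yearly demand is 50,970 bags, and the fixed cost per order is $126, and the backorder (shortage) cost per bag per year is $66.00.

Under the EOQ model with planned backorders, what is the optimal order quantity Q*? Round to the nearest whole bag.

1,342 bags

Q* = √(2DS/H) · √((H + b)/b)
   = √(2 × 50,970 × 126 / 8) · √((8 + 66) / 66)
   = 1,267.105 × 1.0589 ≈ 1,341.70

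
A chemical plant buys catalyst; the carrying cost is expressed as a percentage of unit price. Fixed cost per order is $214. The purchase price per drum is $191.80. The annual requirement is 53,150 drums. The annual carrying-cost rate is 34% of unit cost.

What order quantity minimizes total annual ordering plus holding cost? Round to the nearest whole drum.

591 drums

H = i·C = 0.34 × $191.8 = $65.2120 per drum-year
2DS/H = 2·53,150·214/65.212 = 348,834.57
EOQ = √348,834.57 ≈ 590.62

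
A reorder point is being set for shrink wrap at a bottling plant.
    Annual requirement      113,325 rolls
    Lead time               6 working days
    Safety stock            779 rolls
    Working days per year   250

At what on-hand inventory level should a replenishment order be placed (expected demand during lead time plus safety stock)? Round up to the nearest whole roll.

3,499 rolls

Daily demand d = 113,325 / 250 = 453.300 rolls/day
Demand during lead time = 453.300 × 6 = 2,719.80
Reorder point = 2,719.80 + 779 = 3,498.80 → round up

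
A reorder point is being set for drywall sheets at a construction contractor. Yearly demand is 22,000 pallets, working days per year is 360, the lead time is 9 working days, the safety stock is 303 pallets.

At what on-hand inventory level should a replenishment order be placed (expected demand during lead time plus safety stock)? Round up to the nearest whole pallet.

Daily demand d = 22,000 / 360 = 61.111 pallets/day
Demand during lead time = 61.111 × 9 = 550.00
Reorder point = 550.00 + 303 = 853.00 → round up

853 pallets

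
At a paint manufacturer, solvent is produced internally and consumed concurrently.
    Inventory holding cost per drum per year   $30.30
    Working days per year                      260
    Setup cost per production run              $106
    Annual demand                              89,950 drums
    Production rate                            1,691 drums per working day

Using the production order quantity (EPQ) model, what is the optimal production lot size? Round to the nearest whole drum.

d = 89,950/260 = 345.9615 drums/day;  effective holding cost H(1 − d/p) = 30.3·(1 − 345.9615/1691) = 24.10093
Q* = √(2DS / H_eff) = √(2·89,950·106 / 24.10093) ≈ 889.51

890 drums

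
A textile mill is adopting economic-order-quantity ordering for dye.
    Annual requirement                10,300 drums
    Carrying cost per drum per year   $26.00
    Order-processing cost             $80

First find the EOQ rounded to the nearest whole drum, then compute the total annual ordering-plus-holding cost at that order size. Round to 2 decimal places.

$6,545.84

2DS/H = 2·10,300·80/26 = 63,384.62
EOQ = √63,384.62 ≈ 251.76 → Q = 252 drums
Ordering: D/Q × S = 10,300/252 × $80 = $3,269.84
Holding:  Q/2 × H = 252/2 × $26 = $3,276.00
Total = $3,269.84 + $3,276.00 = $6,545.84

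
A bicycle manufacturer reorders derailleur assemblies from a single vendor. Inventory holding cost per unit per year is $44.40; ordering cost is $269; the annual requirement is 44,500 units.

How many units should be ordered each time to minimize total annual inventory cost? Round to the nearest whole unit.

734 units

2DS/H = 2·44,500·269/44.4 = 539,211.71
EOQ = √539,211.71 ≈ 734.31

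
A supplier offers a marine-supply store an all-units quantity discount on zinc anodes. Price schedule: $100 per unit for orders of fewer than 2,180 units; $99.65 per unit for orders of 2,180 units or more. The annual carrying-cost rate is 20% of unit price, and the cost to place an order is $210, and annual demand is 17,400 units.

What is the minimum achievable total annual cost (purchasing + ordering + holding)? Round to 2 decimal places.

H₁ = 20%×$100 = $20.0000;  H₂ = 20%×$99.65 = $19.9300
EOQ₁ = √(2×17,400×210/20.0000) = 604.48  (< 2,180, feasible at tier 1)
EOQ₂ = √(2×17,400×210/19.9300) = 605.54  (< 2,180 → use Q = 2,180 at tier-2 price)
TC(tier 1 (EOQ₁), Q≈604.5) = $1,752,089.67
TC(tier 2, Q≈2,180.0) = $1,757,309.85
Minimum at tier 1 (EOQ₁): $1,752,089.67

$1,752,089.67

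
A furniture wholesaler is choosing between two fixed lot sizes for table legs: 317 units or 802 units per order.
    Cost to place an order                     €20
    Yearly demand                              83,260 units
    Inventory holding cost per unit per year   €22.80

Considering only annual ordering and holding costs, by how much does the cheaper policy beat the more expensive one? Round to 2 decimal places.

TC(Q) = (D/Q)S + (Q/2)H
TC(317) = (83,260/317)×20 + (317/2)×22.8 = €8,866.80
TC(802) = (83,260/802)×20 + (802/2)×22.8 = €11,219.11
Lots of 317 are cheaper by €2,352.31.

€2,352.31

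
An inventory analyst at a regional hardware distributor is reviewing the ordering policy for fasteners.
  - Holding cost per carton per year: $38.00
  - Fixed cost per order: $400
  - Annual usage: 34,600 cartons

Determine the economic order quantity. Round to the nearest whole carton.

853 cartons

Q* = √(2·D·S / H) = √(2·34,600·400 / 38) = √728,421.1 ≈ 853.48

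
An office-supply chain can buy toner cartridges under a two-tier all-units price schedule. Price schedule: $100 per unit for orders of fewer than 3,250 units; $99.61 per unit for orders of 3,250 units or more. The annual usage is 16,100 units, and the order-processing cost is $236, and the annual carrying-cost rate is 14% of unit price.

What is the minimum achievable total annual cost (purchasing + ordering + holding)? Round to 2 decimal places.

H₁ = 14%×$100 = $14.0000;  H₂ = 14%×$99.61 = $13.9454
EOQ₁ = √(2×16,100×236/14.0000) = 736.75  (< 3,250, feasible at tier 1)
EOQ₂ = √(2×16,100×236/13.9454) = 738.19  (< 3,250 → use Q = 3,250 at tier-2 price)
TC(tier 1 (EOQ₁), Q≈736.7) = $1,620,314.49
TC(tier 2, Q≈3,250.0) = $1,627,551.38
Minimum at tier 1 (EOQ₁): $1,620,314.49

$1,620,314.49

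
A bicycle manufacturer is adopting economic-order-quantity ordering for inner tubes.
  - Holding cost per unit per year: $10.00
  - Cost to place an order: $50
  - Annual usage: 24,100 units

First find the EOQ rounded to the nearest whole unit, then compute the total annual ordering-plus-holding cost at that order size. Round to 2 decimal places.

$4,909.18

Q* = √(2·D·S / H) = √(2·24,100·50 / 10) = √241,000.0 ≈ 490.92 → Q = 491 units
Orders/yr = 24,100/491 = 49.084; ordering cost = 49.084 × $50 = $2,454.18
Average inventory = 491/2 = 245.5; holding cost = 245.5 × $10 = $2,455.00
Total = $2,454.18 + $2,455.00 = $4,909.18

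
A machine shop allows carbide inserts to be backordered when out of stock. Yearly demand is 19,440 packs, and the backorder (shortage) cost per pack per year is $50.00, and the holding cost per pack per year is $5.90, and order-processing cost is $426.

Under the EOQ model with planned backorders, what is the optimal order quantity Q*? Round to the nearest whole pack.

Q* = √(2DS/H) · √((H + b)/b)
   = √(2 × 19,440 × 426 / 5.9) · √((5.9 + 50) / 50)
   = 1,675.490 × 1.0574 ≈ 1,771.59

1,772 packs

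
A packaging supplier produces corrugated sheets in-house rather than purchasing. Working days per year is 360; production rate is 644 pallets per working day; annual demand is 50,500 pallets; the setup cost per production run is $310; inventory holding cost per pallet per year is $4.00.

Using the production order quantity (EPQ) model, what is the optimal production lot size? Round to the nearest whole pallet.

d = 50,500/360 = 140.2778 pallets/day;  effective holding cost H(1 − d/p) = 4·(1 − 140.2778/644) = 3.12871
Q* = √(2DS / H_eff) = √(2·50,500·310 / 3.12871) ≈ 3,163.44

3,163 pallets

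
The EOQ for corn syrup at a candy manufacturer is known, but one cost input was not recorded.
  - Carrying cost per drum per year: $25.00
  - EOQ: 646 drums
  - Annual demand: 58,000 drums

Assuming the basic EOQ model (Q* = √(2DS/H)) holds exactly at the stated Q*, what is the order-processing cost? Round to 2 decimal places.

$89.94

From Q* = √(2DS/H) ⇒ Q*² = 2DS/H.
S = Q²H / (2D) = 646² × 25 / (2 × 58,000) = 89.9388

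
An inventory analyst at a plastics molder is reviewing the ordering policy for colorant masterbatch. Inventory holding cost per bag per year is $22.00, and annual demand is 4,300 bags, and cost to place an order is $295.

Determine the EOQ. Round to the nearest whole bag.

Optimal lot size Q* = (2 × 4,300 × $295 / $22)^½ ≈ 339.59

340 bags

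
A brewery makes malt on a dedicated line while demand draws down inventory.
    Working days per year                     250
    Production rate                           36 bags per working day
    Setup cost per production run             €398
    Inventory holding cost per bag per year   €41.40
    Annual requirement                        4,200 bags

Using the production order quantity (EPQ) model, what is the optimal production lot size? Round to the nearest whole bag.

Daily demand d = 4,200/250 = 16.800; p = 36; 1 − d/p = 0.53333
EPQ = √(2DS / (H(1 − d/p)))
    = √(2 × 4,200 × 398 / (41.4 × 0.53333)) ≈ 389.12

389 bags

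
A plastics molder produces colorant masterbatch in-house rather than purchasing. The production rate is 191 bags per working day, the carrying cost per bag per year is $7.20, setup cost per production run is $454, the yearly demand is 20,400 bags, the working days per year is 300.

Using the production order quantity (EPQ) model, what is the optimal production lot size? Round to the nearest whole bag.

Daily demand d = 20,400/300 = 68.000; p = 191; 1 − d/p = 0.64398
EPQ = √(2DS / (H(1 − d/p)))
    = √(2 × 20,400 × 454 / (7.2 × 0.64398)) ≈ 1,998.74

1,999 bags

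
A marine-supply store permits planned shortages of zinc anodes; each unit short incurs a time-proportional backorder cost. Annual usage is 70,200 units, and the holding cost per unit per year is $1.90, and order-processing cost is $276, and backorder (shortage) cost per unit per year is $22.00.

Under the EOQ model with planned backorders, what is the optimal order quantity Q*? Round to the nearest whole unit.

4,707 units

Q* = √(2DS/H) · √((H + b)/b)
   = √(2 × 70,200 × 276 / 1.9) · √((1.9 + 22) / 22)
   = 4,516.077 × 1.0423 ≈ 4,707.05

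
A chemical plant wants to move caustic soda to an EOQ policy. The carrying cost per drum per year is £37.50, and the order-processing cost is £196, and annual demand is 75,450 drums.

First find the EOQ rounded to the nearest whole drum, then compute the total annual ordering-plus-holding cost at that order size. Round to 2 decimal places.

£33,303.38

EOQ = √(2DS/H) = √(2 × 75,450 × 196 / 37.5)
    = √(788,704.00) ≈ 888.09 → Q = 888 drums
Ordering: D/Q × S = 75,450/888 × £196 = £16,653.38
Holding:  Q/2 × H = 888/2 × £37.5 = £16,650.00
Total = £16,653.38 + £16,650.00 = £33,303.38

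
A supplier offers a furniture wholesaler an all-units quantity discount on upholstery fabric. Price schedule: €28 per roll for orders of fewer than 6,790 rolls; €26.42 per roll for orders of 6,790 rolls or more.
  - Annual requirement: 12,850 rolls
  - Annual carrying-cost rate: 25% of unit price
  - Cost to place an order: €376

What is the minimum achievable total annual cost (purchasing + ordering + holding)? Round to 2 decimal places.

H₁ = 25%×€28 = €7.0000;  H₂ = 25%×€26.42 = €6.6050
EOQ₁ = √(2×12,850×376/7.0000) = 1,174.93  (< 6,790, feasible at tier 1)
EOQ₂ = √(2×12,850×376/6.6050) = 1,209.55  (< 6,790 → use Q = 6,790 at tier-2 price)
TC(tier 1 (EOQ₁), Q≈1,174.9) = €368,024.50
TC(tier 2, Q≈6,790.0) = €362,632.55
Minimum at tier 2: €362,632.55

€362,632.55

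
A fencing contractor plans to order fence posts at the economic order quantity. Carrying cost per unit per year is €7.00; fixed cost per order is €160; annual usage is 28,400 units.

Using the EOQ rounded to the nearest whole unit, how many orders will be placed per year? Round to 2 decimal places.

Q* = √(2·D·S / H) = √(2·28,400·160 / 7) = √1,298,285.7 ≈ 1,139.42 → Q = 1,139
N = D/Q = 28,400/1,139 ≈ 24.934 orders/yr

24.93 orders per year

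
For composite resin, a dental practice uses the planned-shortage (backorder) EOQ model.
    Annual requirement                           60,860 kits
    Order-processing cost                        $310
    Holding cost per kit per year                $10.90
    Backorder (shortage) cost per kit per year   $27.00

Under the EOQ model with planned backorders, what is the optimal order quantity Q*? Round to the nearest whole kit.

Basic EOQ = √(2·60,860·310/10.9) = 1,860.581
Backorder adjustment √((H+b)/b) = √((10.9+27)/27) = 1.1848
Q* = 1,860.581 × 1.1848 ≈ 2,204.38

2,204 kits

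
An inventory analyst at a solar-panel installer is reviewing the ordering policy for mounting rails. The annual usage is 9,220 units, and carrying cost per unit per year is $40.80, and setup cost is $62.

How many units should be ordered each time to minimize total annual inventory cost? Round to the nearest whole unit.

Q* = √(2·D·S / H) = √(2·9,220·62 / 40.8) = √28,021.6 ≈ 167.40

167 units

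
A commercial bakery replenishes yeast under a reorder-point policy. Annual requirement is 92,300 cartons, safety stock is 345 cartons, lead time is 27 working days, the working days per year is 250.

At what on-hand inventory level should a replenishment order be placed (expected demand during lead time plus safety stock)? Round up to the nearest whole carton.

10,314 cartons

Daily demand d = 92,300 / 250 = 369.200 cartons/day
Demand during lead time = 369.200 × 27 = 9,968.40
Reorder point = 9,968.40 + 345 = 10,313.40 → round up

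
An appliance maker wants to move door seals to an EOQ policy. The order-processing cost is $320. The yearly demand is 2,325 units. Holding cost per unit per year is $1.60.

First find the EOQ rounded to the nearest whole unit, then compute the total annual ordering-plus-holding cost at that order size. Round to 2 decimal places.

Optimal lot size Q* = (2 × 2,325 × $320 / $1.6)^½ ≈ 964.37 → Q = 964 units
Annual ordering cost = (D/Q)·S = (2,325/964) × 320 = $771.78
Annual holding cost  = (Q/2)·H = (964/2) × 1.6 = $771.20
Total = $771.78 + $771.20 = $1,542.98

$1,542.98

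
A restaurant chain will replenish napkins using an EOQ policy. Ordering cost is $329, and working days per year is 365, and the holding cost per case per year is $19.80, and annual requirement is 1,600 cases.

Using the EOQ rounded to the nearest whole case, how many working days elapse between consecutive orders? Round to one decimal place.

52.7 days

Optimal lot size Q* = (2 × 1,600 × $329 / $19.8)^½ ≈ 230.59 → Q = 231 cases
Days between orders = 365 / (D/Q) = 365 / 6.926 ≈ 52.697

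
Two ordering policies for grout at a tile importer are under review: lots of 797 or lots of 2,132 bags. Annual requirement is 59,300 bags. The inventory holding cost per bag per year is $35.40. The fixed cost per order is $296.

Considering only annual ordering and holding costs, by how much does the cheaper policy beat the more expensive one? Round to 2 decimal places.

For each Q, cost = (D/Q)·S + (Q/2)·H.
TC(797) = (59,300/797)×296 + (797/2)×35.4 = $36,130.49
TC(2,132) = (59,300/2,132)×296 + (2,132/2)×35.4 = $45,969.42
|ΔTC| = |$36,130.49 − $45,969.42| = $9,838.93

$9,838.93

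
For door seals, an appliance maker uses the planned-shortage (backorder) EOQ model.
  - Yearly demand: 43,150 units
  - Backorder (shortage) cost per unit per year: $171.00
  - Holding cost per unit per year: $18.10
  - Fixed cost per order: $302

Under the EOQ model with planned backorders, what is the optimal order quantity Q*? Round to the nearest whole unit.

Q* = √(2DS/H) · √((H + b)/b)
   = √(2 × 43,150 × 302 / 18.1) · √((18.1 + 171) / 171)
   = 1,199.968 × 1.0516 ≈ 1,261.88

1,262 units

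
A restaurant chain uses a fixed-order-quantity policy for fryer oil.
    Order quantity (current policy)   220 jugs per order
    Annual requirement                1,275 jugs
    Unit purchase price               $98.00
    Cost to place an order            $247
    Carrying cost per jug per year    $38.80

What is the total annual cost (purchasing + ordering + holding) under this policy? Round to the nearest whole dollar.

Annual ordering cost = (D/Q)·S = (1,275/220) × 247 = $1,431.48
Annual holding cost  = (Q/2)·H = (220/2) × 38.8 = $4,268.00
Purchase cost = D·C = 1,275 × 98 = $124,950.00
Total = $1,431.48 + $4,268.00 + $124,950.00 = $130,649.48

$130,649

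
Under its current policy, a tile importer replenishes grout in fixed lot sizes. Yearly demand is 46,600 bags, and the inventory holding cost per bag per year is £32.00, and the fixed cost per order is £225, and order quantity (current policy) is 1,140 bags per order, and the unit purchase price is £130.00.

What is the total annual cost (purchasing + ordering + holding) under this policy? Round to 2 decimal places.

Ordering: D/Q × S = 46,600/1,140 × £225 = £9,197.37
Holding:  Q/2 × H = 1,140/2 × £32 = £18,240.00
Purchase cost = D·C = 46,600 × 130 = £6,058,000.00
Total = £9,197.37 + £18,240.00 + £6,058,000.00 = £6,085,437.37

£6,085,437.37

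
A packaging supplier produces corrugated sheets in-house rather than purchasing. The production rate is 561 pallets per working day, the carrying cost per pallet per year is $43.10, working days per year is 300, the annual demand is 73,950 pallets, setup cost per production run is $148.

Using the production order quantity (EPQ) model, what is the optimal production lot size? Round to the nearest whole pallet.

952 pallets

Daily demand d = 73,950/300 = 246.500; p = 561; 1 − d/p = 0.56061
EPQ = √(2DS / (H(1 − d/p)))
    = √(2 × 73,950 × 148 / (43.1 × 0.56061)) ≈ 951.80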